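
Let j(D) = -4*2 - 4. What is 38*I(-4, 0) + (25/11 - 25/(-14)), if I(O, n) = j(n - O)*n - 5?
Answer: -28635/154 ≈ -185.94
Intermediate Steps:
j(D) = -12 (j(D) = -8 - 4 = -12)
I(O, n) = -5 - 12*n (I(O, n) = -12*n - 5 = -5 - 12*n)
38*I(-4, 0) + (25/11 - 25/(-14)) = 38*(-5 - 12*0) + (25/11 - 25/(-14)) = 38*(-5 + 0) + (25*(1/11) - 25*(-1/14)) = 38*(-5) + (25/11 + 25/14) = -190 + 625/154 = -28635/154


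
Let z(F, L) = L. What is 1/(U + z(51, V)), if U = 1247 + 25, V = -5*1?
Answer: 1/1267 ≈ 0.00078927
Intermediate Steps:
V = -5
U = 1272
1/(U + z(51, V)) = 1/(1272 - 5) = 1/1267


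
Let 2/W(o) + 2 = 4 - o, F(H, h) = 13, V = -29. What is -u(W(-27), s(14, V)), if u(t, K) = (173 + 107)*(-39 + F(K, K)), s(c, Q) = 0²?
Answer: 7280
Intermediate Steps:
s(c, Q) = 0
W(o) = 2/(2 - o) (W(o) = 2/(-2 + (4 - o)) = 2/(2 - o))
u(t, K) = -7280 (u(t, K) = (173 + 107)*(-39 + 13) = 280*(-26) = -7280)
-u(W(-27), s(14, V)) = -1*(-7280) = 7280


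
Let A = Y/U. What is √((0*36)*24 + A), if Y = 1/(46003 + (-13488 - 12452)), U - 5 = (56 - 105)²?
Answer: √48271578/48271578 ≈ 0.00014393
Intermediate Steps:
U = 2406 (U = 5 + (56 - 105)² = 5 + (-49)² = 5 + 2401 = 2406)
Y = 1/20063 (Y = 1/(46003 - 25940) = 1/20063 ≈ 4.9843e-5)
A = 1/48271578 (A = (1/20063)/2406 = (1/20063)*(1/2406) = 1/48271578 ≈ 2.0716e-8)
√((0*36)*24 + A) = √((0*36)*24 + 1/48271578) = √(0*24 + 1/48271578) = √(0 + 1/48271578) = √(1/48271578) = √48271578/48271578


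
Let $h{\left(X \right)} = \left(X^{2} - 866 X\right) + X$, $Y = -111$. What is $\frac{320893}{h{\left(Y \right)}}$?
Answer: $\frac{320893}{108336} \approx 2.962$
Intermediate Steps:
$h{\left(X \right)} = X^{2} - 865 X$
$\frac{320893}{h{\left(Y \right)}} = \frac{320893}{\left(-111\right) \left(-865 - 111\right)} = \frac{320893}{\left(-111\right) \left(-976\right)} = \frac{320893}{108336}$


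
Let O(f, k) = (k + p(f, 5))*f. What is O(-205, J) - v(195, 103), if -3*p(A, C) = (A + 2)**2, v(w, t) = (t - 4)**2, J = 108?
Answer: 8352022/3 ≈ 2.7840e+6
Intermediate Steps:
v(w, t) = (-4 + t)**2
p(A, C) = -(2 + A)**2/3 (p(A, C) = -(A + 2)**2/3 = -(2 + A)**2/3)
O(f, k) = f*(k - (2 + f)**2/3) (O(f, k) = (k - (2 + f)**2/3)*f = f*(k - (2 + f)**2/3))
O(-205, J) - v(195, 103) = (1/3)*(-205)*(-(2 - 205)**2 + 3*108) - (-4 + 103)**2 = (1/3)*(-205)*(-1*(-203)**2 + 324) - 1*99**2 = (1/3)*(-205)*(-1*41209 + 324) - 1*9801 = (1/3)*(-205)*(-41209 + 324) - 9801 = (1/3)*(-205)*(-40885) - 9801 = 8381425/3 - 9801 = 8352022/3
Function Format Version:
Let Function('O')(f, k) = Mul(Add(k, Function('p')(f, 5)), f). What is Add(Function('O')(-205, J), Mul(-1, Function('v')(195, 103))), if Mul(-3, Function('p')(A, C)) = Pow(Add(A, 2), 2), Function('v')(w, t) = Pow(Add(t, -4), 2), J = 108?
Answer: Rational(8352022, 3) ≈ 2.7840e+6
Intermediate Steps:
Function('v')(w, t) = Pow(Add(-4, t), 2)
Function('p')(A, C) = Mul(Rational(-1, 3), Pow(Add(2, A), 2)) (Function('p')(A, C) = Mul(Rational(-1, 3), Pow(Add(A, 2), 2)) = Mul(Rational(-1, 3), Pow(Add(2, A), 2)))
Function('O')(f, k) = Mul(f, Add(k, Mul(Rational(-1, 3), Pow(Add(2, f), 2)))) (Function('O')(f, k) = Mul(Add(k, Mul(Rational(-1, 3), Pow(Add(2, f), 2))), f) = Mul(f, Add(k, Mul(Rational(-1, 3), Pow(Add(2, f), 2)))))
Add(Function('O')(-205, J), Mul(-1, Function('v')(195, 103))) = Add(Mul(Rational(1, 3), -205, Add(Mul(-1, Pow(Add(2, -205), 2)), Mul(3, 108))), Mul(-1, Pow(Add(-4, 103), 2))) = Add(Mul(Rational(1, 3), -205, Add(Mul(-1, Pow(-203, 2)), 324)), Mul(-1, Pow(99, 2))) = Add(Mul(Rational(1, 3), -205, Add(Mul(-1, 41209), 324)), Mul(-1, 9801)) = Add(Mul(Rational(1, 3), -205, Add(-41209, 324)), -9801) = Add(Mul(Rational(1, 3), -205, -40885), -9801) = Add(Rational(8381425, 3), -9801) = Rational(8352022, 3)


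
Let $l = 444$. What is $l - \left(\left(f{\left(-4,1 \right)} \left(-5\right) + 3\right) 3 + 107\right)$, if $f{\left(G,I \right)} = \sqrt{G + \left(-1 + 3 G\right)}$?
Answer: $328 + 15 i \sqrt{17} \approx 328.0 + 61.847 i$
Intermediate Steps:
$f{\left(G,I \right)} = \sqrt{-1 + 4 G}$
$l - \left(\left(f{\left(-4,1 \right)} \left(-5\right) + 3\right) 3 + 107\right) = 444 - \left(\left(\sqrt{-1 + 4 \left(-4\right)} \left(-5\right) + 3\right) 3 + 107\right) = 444 - \left(\left(\sqrt{-1 - 16} \left(-5\right) + 3\right) 3 + 107\right) = 444 - \left(\left(\sqrt{-17} \left(-5\right) + 3\right) 3 + 107\right) = 444 - \left(\left(i \sqrt{17} \left(-5\right) + 3\right) 3 + 107\right) = 444 - \left(\left(- 5 i \sqrt{17} + 3\right) 3 + 107\right) = 444 - \left(\left(3 - 5 i \sqrt{17}\right) 3 + 107\right) = 444 - \left(\left(9 - 15 i \sqrt{17}\right) + 107\right) = 444 - \left(116 - 15 i \sqrt{17}\right) = 328 + 15 i \sqrt{17}$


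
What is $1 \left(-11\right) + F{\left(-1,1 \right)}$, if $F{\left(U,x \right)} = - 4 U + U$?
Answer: $-8$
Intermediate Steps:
$F{\left(U,x \right)} = - 3 U$
$1 \left(-11\right) + F{\left(-1,1 \right)} = 1 \left(-11\right) - -3 = -11 + 3 = -8$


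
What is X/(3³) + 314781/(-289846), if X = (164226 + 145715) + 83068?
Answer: 37967862509/2608614 ≈ 14555.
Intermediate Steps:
X = 393009 (X = 309941 + 83068 = 393009)
X/(3³) + 314781/(-289846) = 393009/(3³) + 314781/(-289846) = 393009/27 + 314781*(-1/289846) = 393009*(1/27) - 314781/289846 = 131003/9 - 314781/289846 = 37967862509/2608614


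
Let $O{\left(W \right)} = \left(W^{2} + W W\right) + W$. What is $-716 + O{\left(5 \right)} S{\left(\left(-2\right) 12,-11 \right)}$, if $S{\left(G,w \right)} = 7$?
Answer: $-331$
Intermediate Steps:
$O{\left(W \right)} = W + 2 W^{2}$ ($O{\left(W \right)} = \left(W^{2} + W^{2}\right) + W = 2 W^{2} + W = W + 2 W^{2}$)
$-716 + O{\left(5 \right)} S{\left(\left(-2\right) 12,-11 \right)} = -716 + 5 \left(1 + 2 \cdot 5\right) 7 = -716 + 5 \left(1 + 10\right) 7 = -716 + 5 \cdot 11 \cdot 7 = -716 + 55 \cdot 7 = -716 + 385 = -331$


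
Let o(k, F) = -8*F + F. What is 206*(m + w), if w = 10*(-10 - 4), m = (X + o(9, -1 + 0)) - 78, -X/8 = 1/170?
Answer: -3695434/85 ≈ -43476.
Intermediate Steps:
o(k, F) = -7*F
X = -4/85 (X = -8/170 = -8*1/170 = -4/85 ≈ -0.047059)
m = -6039/85 (m = (-4/85 - 7*(-1 + 0)) - 78 = (-4/85 - 7*(-1)) - 78 = (-4/85 + 7) - 78 = 591/85 - 78 = -6039/85 ≈ -71.047)
w = -140 (w = 10*(-14) = -140)
206*(m + w) = 206*(-6039/85 - 140) = 206*(-17939/85) = -3695434/85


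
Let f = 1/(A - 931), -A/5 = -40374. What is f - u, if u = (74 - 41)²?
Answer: -218822570/200939 ≈ -1089.0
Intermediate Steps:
A = 201870 (A = -5*(-40374) = 201870)
u = 1089 (u = 33² = 1089)
f = 1/200939 (f = 1/(201870 - 931) = 1/200939 ≈ 4.9766e-6)
f - u = 1/200939 - 1*1089 = 1/200939 - 1089 = -218822570/200939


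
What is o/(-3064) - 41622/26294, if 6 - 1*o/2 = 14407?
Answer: 157447495/20141204 ≈ 7.8172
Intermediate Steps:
o = -28802 (o = 12 - 2*14407 = 12 - 28814 = -28802)
o/(-3064) - 41622/26294 = -28802/(-3064) - 41622/26294 = -28802*(-1/3064) - 41622*1/26294 = 14401/1532 - 20811/13147 = 157447495/20141204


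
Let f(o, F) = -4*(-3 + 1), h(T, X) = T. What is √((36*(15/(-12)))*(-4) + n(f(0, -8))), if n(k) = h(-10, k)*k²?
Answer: 2*I*√115 ≈ 21.448*I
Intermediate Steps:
f(o, F) = 8 (f(o, F) = -4*(-2) = 8)
n(k) = -10*k²
√((36*(15/(-12)))*(-4) + n(f(0, -8))) = √((36*(15/(-12)))*(-4) - 10*8²) = √((36*(15*(-1/12)))*(-4) - 10*64) = √((36*(-5/4))*(-4) - 640) = √(-45*(-4) - 640) = √(180 - 640) = √(-460) = 2*I*√115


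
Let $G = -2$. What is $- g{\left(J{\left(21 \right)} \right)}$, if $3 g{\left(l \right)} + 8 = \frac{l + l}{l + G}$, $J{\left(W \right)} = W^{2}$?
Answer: $\frac{2630}{1317} \approx 1.997$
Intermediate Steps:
$g{\left(l \right)} = - \frac{8}{3} + \frac{2 l}{3 \left(-2 + l\right)}$ ($g{\left(l \right)} = - \frac{8}{3} + \frac{\left(l + l\right) \frac{1}{l - 2}}{3} = - \frac{8}{3} + \frac{2 l \frac{1}{-2 + l}}{3} = - \frac{8}{3} + \frac{2 l}{3 \left(-2 + l\right)}$)
$- g{\left(J{\left(21 \right)} \right)} = - \frac{2 \left(8 - 3 \cdot 21^{2}\right)}{3 \left(-2 + 21^{2}\right)} = - \frac{2 \left(8 - 1323\right)}{3 \left(-2 + 441\right)} = - \frac{2 \left(8 - 1323\right)}{3 \cdot 439} = - \frac{2 \left(-1315\right)}{3 \cdot 439} = \left(-1\right) \left(- \frac{2630}{1317}\right) = \frac{2630}{1317}$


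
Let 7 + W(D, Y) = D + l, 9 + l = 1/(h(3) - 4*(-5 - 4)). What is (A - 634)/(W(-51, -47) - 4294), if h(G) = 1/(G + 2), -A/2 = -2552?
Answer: -134845/131556 ≈ -1.0250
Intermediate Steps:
A = 5104 (A = -2*(-2552) = 5104)
h(G) = 1/(2 + G)
l = -1624/181 (l = -9 + 1/(1/(2 + 3) - 4*(-5 - 4)) = -9 + 1/(1/5 - 4*(-9)) = -9 + 1/(1/5 + 36) = -9 + 1/(181/5) = -9 + 5/181 = -1624/181 ≈ -8.9724)
W(D, Y) = -2891/181 + D (W(D, Y) = -7 + (D - 1624/181) = -7 + (-1624/181 + D) = -2891/181 + D)
(A - 634)/(W(-51, -47) - 4294) = (5104 - 634)/((-2891/181 - 51) - 4294) = 4470/(-12122/181 - 4294) = 4470/(-789336/181) = 4470*(-181/789336) = -134845/131556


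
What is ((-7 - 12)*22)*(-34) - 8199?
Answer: 6013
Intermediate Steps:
((-7 - 12)*22)*(-34) - 8199 = -19*22*(-34) - 8199 = -418*(-34) - 8199 = 14212 - 8199 = 6013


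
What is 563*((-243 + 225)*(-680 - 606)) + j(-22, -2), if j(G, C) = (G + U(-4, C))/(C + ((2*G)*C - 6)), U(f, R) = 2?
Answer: 52129295/4 ≈ 1.3032e+7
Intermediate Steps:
j(G, C) = (2 + G)/(-6 + C + 2*C*G) (j(G, C) = (G + 2)/(C + ((2*G)*C - 6)) = (2 + G)/(C + (2*C*G - 6)) = (2 + G)/(C + (-6 + 2*C*G)) = (2 + G)/(-6 + C + 2*C*G))
563*((-243 + 225)*(-680 - 606)) + j(-22, -2) = 563*((-243 + 225)*(-680 - 606)) + (2 - 22)/(-6 - 2 + 2*(-2)*(-22)) = 563*(-18*(-1286)) - 20/(-6 - 2 + 88) = 563*23148 - 20/80 = 13032324 + (1/80)*(-20) = 13032324 - 1/4 = 52129295/4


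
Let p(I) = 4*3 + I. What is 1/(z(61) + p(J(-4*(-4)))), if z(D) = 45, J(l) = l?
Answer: 1/73 ≈ 0.013699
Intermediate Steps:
p(I) = 12 + I
1/(z(61) + p(J(-4*(-4)))) = 1/(45 + (12 - 4*(-4))) = 1/(45 + (12 + 16)) = 1/(45 + 28) = 1/73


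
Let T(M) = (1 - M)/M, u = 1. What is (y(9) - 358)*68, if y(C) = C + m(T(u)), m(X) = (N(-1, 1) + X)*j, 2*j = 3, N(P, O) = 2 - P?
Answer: -23426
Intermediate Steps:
T(M) = (1 - M)/M
j = 3/2 (j = (½)*3 = 3/2 ≈ 1.5000)
m(X) = 9/2 + 3*X/2 (m(X) = ((2 - 1*(-1)) + X)*(3/2) = ((2 + 1) + X)*(3/2) = (3 + X)*(3/2) = 9/2 + 3*X/2)
y(C) = 9/2 + C (y(C) = C + (9/2 + 3*((1 - 1*1)/1)/2) = C + (9/2 + 3*(1*(1 - 1))/2) = C + (9/2 + 3*(1*0)/2) = C + (9/2 + (3/2)*0) = C + (9/2 + 0) = C + 9/2 = 9/2 + C)
(y(9) - 358)*68 = ((9/2 + 9) - 358)*68 = (27/2 - 358)*68 = -689/2*68 = -23426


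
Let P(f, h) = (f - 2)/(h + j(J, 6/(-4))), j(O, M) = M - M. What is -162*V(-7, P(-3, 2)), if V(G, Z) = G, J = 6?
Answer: 1134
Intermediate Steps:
j(O, M) = 0
P(f, h) = (-2 + f)/h (P(f, h) = (f - 2)/(h + 0) = (-2 + f)/h)
-162*V(-7, P(-3, 2)) = -162*(-7) = 1134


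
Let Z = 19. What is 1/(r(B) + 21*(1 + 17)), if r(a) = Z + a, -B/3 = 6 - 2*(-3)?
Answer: 1/361 ≈ 0.0027701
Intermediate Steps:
B = -36 (B = -3*(6 - 2*(-3)) = -3*(6 + 6) = -3*12 = -36)
r(a) = 19 + a
1/(r(B) + 21*(1 + 17)) = 1/((19 - 36) + 21*(1 + 17)) = 1/(-17 + 21*18) = 1/(-17 + 378) = 1/361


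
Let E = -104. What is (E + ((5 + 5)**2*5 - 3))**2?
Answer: 154449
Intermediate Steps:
(E + ((5 + 5)**2*5 - 3))**2 = (-104 + ((5 + 5)**2*5 - 3))**2 = (-104 + (10**2*5 - 3))**2 = (-104 + (100*5 - 3))**2 = (-104 + (500 - 3))**2 = (-104 + 497)**2 = 393**2 = 154449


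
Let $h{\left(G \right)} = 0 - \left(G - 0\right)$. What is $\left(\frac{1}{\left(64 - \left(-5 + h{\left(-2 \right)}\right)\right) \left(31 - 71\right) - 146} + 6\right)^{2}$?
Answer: $\frac{287472025}{7986276} \approx 35.996$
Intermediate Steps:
$h{\left(G \right)} = - G$ ($h{\left(G \right)} = 0 - \left(G + 0\right) = 0 - G = - G$)
$\left(\frac{1}{\left(64 - \left(-5 + h{\left(-2 \right)}\right)\right) \left(31 - 71\right) - 146} + 6\right)^{2} = \left(\frac{1}{\left(64 - \left(-5 + 2\right)\right) \left(31 - 71\right) - 146} + 6\right)^{2} = \left(\frac{1}{\left(64 + \left(-12 + \left(17 - 2\right)\right)\right) \left(-40\right) - 146} + 6\right)^{2} = \left(\frac{1}{\left(64 + \left(-12 + 15\right)\right) \left(-40\right) - 146} + 6\right)^{2} = \left(\frac{1}{\left(64 + 3\right) \left(-40\right) - 146} + 6\right)^{2} = \left(\frac{1}{67 \left(-40\right) - 146} + 6\right)^{2} = \left(\frac{1}{-2680 - 146} + 6\right)^{2} = \left(\frac{1}{-2826} + 6\right)^{2} = \left(- \frac{1}{2826} + 6\right)^{2} = \left(\frac{16955}{2826}\right)^{2} = \frac{287472025}{7986276}$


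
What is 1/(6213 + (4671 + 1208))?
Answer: 1/12092 ≈ 8.2699e-5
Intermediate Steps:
1/(6213 + (4671 + 1208)) = 1/(6213 + 5879) = 1/12092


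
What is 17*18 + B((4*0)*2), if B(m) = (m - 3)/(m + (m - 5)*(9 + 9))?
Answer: 9181/30 ≈ 306.03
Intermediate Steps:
B(m) = (-3 + m)/(-90 + 19*m) (B(m) = (-3 + m)/(m + (-5 + m)*18) = (-3 + m)/(m + (-90 + 18*m)) = (-3 + m)/(-90 + 19*m))
17*18 + B((4*0)*2) = 17*18 + (-3 + (4*0)*2)/(-90 + 19*((4*0)*2)) = 306 + (-3 + 0*2)/(-90 + 19*(0*2)) = 306 + (-3 + 0)/(-90 + 19*0) = 306 - 3/(-90 + 0) = 306 - 3/(-90) = 306 - 1/90*(-3) = 306 + 1/30 = 9181/30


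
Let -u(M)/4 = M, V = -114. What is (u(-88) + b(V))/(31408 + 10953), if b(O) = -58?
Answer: 294/42361 ≈ 0.0069403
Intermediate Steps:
u(M) = -4*M
(u(-88) + b(V))/(31408 + 10953) = (-4*(-88) - 58)/(31408 + 10953) = (352 - 58)/42361 = 294*(1/42361) = 294/42361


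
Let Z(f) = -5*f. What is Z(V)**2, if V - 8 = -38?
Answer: 22500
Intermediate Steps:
V = -30 (V = 8 - 38 = -30)
Z(V)**2 = (-5*(-30))**2 = 150**2 = 22500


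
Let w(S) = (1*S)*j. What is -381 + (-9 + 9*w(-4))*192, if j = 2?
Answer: -15933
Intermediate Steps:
w(S) = 2*S (w(S) = (1*S)*2 = S*2 = 2*S)
-381 + (-9 + 9*w(-4))*192 = -381 + (-9 + 9*(2*(-4)))*192 = -381 + (-9 + 9*(-8))*192 = -381 + (-9 - 72)*192 = -381 - 81*192 = -381 - 15552 = -15933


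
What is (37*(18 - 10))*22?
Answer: 6512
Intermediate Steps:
(37*(18 - 10))*22 = (37*8)*22 = 296*22 = 6512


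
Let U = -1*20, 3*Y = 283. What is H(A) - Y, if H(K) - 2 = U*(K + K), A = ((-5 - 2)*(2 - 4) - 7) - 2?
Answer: -877/3 ≈ -292.33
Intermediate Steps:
Y = 283/3 (Y = (⅓)*283 = 283/3 ≈ 94.333)
A = 5 (A = (-7*(-2) - 7) - 2 = (14 - 7) - 2 = 7 - 2 = 5)
U = -20
H(K) = 2 - 40*K (H(K) = 2 - 20*(K + K) = 2 - 40*K)
H(A) - Y = (2 - 40*5) - 1*283/3 = (2 - 200) - 283/3 = -198 - 283/3 = -877/3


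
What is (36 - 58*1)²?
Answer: 484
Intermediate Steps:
(36 - 58*1)² = (36 - 58)² = (-22)² = 484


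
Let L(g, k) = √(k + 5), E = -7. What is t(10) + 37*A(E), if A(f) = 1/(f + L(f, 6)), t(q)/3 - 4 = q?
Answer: 1337/38 - 37*√11/38 ≈ 31.955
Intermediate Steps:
t(q) = 12 + 3*q
L(g, k) = √(5 + k)
A(f) = 1/(f + √11) (A(f) = 1/(f + √(5 + 6)) = 1/(f + √11))
t(10) + 37*A(E) = (12 + 3*10) + 37/(-7 + √11) = (12 + 30) + 37/(-7 + √11) = 42 + 37/(-7 + √11)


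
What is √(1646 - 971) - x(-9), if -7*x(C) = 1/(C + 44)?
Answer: 1/245 + 15*√3 ≈ 25.985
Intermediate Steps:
x(C) = -1/(7*(44 + C)) (x(C) = -1/(7*(C + 44)) = -1/(7*(44 + C)))
√(1646 - 971) - x(-9) = √(1646 - 971) - (-1)/(308 + 7*(-9)) = √675 - (-1)/(308 - 63) = 15*√3 - (-1)/245 = 15*√3 - 1*(-1/245) = 15*√3 + 1/245 = 1/245 + 15*√3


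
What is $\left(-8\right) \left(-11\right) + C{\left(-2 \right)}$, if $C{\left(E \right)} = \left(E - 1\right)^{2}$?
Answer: $97$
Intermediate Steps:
$C{\left(E \right)} = \left(-1 + E\right)^{2}$
$\left(-8\right) \left(-11\right) + C{\left(-2 \right)} = \left(-8\right) \left(-11\right) + \left(-1 - 2\right)^{2} = 88 + \left(-3\right)^{2} = 88 + 9 = 97$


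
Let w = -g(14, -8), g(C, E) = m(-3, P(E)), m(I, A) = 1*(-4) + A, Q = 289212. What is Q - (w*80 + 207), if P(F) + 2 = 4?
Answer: 288845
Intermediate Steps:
P(F) = 2 (P(F) = -2 + 4 = 2)
m(I, A) = -4 + A
g(C, E) = -2 (g(C, E) = -4 + 2 = -2)
w = 2 (w = -1*(-2) = 2)
Q - (w*80 + 207) = 289212 - (2*80 + 207) = 289212 - (160 + 207) = 289212 - 1*367 = 289212 - 367 = 288845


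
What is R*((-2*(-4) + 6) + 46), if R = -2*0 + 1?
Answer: 60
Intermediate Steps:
R = 1 (R = 0 + 1 = 1)
R*((-2*(-4) + 6) + 46) = 1*((-2*(-4) + 6) + 46) = 1*((8 + 6) + 46) = 1*(14 + 46) = 1*60 = 60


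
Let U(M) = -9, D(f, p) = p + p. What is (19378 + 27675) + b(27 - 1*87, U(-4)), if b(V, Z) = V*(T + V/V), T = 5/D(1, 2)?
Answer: 46918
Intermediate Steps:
D(f, p) = 2*p
T = 5/4 (T = 5/((2*2)) = 5/4 ≈ 1.2500)
b(V, Z) = 9*V/4 (b(V, Z) = V*(5/4 + V/V) = V*(5/4 + 1) = V*(9/4) = 9*V/4)
(19378 + 27675) + b(27 - 1*87, U(-4)) = (19378 + 27675) + 9*(27 - 1*87)/4 = 47053 + 9*(27 - 87)/4 = 47053 + (9/4)*(-60) = 47053 - 135 = 46918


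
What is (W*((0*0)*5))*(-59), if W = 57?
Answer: 0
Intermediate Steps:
(W*((0*0)*5))*(-59) = (57*((0*0)*5))*(-59) = (57*(0*5))*(-59) = (57*0)*(-59) = 0*(-59) = 0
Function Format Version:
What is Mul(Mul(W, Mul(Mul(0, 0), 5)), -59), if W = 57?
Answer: 0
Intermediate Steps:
Mul(Mul(W, Mul(Mul(0, 0), 5)), -59) = Mul(Mul(57, Mul(Mul(0, 0), 5)), -59) = Mul(Mul(57, Mul(0, 5)), -59) = Mul(Mul(57, 0), -59) = Mul(0, -59) = 0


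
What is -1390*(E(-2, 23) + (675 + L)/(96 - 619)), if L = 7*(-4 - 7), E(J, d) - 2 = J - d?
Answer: 17551530/523 ≈ 33559.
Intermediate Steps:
E(J, d) = 2 + J - d (E(J, d) = 2 + (J - d) = 2 + J - d)
L = -77 (L = 7*(-11) = -77)
-1390*(E(-2, 23) + (675 + L)/(96 - 619)) = -1390*((2 - 2 - 1*23) + (675 - 77)/(96 - 619)) = -1390*((2 - 2 - 23) + 598/(-523)) = -1390*(-23 + 598*(-1/523)) = -1390*(-23 - 598/523) = -1390*(-12627/523) = 17551530/523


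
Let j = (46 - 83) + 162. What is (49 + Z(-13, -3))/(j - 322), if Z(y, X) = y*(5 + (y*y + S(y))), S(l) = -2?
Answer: 2187/197 ≈ 11.102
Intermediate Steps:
j = 125 (j = -37 + 162 = 125)
Z(y, X) = y*(3 + y²) (Z(y, X) = y*(5 + (y*y - 2)) = y*(5 + (y² - 2)) = y*(5 + (-2 + y²)) = y*(3 + y²))
(49 + Z(-13, -3))/(j - 322) = (49 - 13*(3 + (-13)²))/(125 - 322) = (49 - 13*(3 + 169))/(-197) = (49 - 13*172)*(-1/197) = (49 - 2236)*(-1/197) = -2187*(-1/197) = 2187/197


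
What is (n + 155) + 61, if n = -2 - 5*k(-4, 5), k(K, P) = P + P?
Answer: 164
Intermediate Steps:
k(K, P) = 2*P
n = -52 (n = -2 - 10*5 = -2 - 5*10 = -2 - 50 = -52)
(n + 155) + 61 = (-52 + 155) + 61 = 103 + 61 = 164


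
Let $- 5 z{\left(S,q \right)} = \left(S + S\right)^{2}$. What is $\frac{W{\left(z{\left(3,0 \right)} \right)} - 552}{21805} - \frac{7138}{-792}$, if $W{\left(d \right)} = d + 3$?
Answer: $\frac{388008949}{43173900} \approx 8.9871$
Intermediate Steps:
$z{\left(S,q \right)} = - \frac{4 S^{2}}{5}$ ($z{\left(S,q \right)} = - \frac{\left(S + S\right)^{2}}{5} = - \frac{\left(2 S\right)^{2}}{5} = - \frac{4 S^{2}}{5}$)
$W{\left(d \right)} = 3 + d$
$\frac{W{\left(z{\left(3,0 \right)} \right)} - 552}{21805} - \frac{7138}{-792} = \frac{\left(3 - \frac{4 \cdot 3^{2}}{5}\right) - 552}{21805} - \frac{7138}{-792} = \left(\left(3 - \frac{36}{5}\right) - 552\right) \frac{1}{21805} - - \frac{3569}{396} = \left(\left(3 - \frac{36}{5}\right) - 552\right) \frac{1}{21805} + \frac{3569}{396} = \left(- \frac{21}{5} - 552\right) \frac{1}{21805} + \frac{3569}{396} = \left(- \frac{2781}{5}\right) \frac{1}{21805} + \frac{3569}{396} = - \frac{2781}{109025} + \frac{3569}{396} = \frac{388008949}{43173900}$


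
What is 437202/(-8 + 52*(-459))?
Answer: -218601/11938 ≈ -18.311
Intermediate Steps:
437202/(-8 + 52*(-459)) = 437202/(-8 - 23868) = 437202/(-23876) = 437202*(-1/23876) = -218601/11938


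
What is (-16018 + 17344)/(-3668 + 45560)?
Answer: 221/6982 ≈ 0.031653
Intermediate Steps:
(-16018 + 17344)/(-3668 + 45560) = 1326/41892 = 1326*(1/41892) = 221/6982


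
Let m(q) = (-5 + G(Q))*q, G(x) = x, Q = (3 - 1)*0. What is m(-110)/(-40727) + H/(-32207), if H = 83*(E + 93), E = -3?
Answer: -321944540/1311694489 ≈ -0.24544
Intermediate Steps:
Q = 0 (Q = 2*0 = 0)
H = 7470 (H = 83*(-3 + 93) = 83*90 = 7470)
m(q) = -5*q (m(q) = (-5 + 0)*q = -5*q)
m(-110)/(-40727) + H/(-32207) = -5*(-110)/(-40727) + 7470/(-32207) = 550*(-1/40727) + 7470*(-1/32207) = -550/40727 - 7470/32207 = -321944540/1311694489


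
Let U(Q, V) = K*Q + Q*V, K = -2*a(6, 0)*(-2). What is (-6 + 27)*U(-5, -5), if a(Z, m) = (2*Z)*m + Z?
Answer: -1995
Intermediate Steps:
a(Z, m) = Z + 2*Z*m (a(Z, m) = 2*Z*m + Z = Z + 2*Z*m)
K = 24 (K = -12*(1 + 2*0)*(-2) = -12*(1 + 0)*(-2) = -12*(-2) = 24)
U(Q, V) = 24*Q + Q*V
(-6 + 27)*U(-5, -5) = (-6 + 27)*(-5*(24 - 5)) = 21*(-5*19) = 21*(-95) = -1995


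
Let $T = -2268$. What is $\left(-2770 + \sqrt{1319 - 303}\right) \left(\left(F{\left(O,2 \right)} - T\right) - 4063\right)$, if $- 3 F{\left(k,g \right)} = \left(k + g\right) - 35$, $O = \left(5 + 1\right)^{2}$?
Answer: $4974920 - 3592 \sqrt{254} \approx 4.9177 \cdot 10^{6}$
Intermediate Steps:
$O = 36$ ($O = 6^{2} = 36$)
$F{\left(k,g \right)} = \frac{35}{3} - \frac{g}{3} - \frac{k}{3}$ ($F{\left(k,g \right)} = - \frac{\left(k + g\right) - 35}{3} = - \frac{\left(g + k\right) - 35}{3} = - \frac{-35 + g + k}{3} = \frac{35}{3} - \frac{g}{3} - \frac{k}{3}$)
$\left(-2770 + \sqrt{1319 - 303}\right) \left(\left(F{\left(O,2 \right)} - T\right) - 4063\right) = \left(-2770 + \sqrt{1319 - 303}\right) \left(\left(\left(\frac{35}{3} - \frac{2}{3} - 12\right) - -2268\right) - 4063\right) = \left(-2770 + \sqrt{1016}\right) \left(\left(\left(\frac{35}{3} - \frac{2}{3} - 12\right) + 2268\right) - 4063\right) = \left(-2770 + 2 \sqrt{254}\right) \left(\left(-1 + 2268\right) - 4063\right) = \left(-2770 + 2 \sqrt{254}\right) \left(2267 - 4063\right) = \left(-2770 + 2 \sqrt{254}\right) \left(-1796\right) = 4974920 - 3592 \sqrt{254}$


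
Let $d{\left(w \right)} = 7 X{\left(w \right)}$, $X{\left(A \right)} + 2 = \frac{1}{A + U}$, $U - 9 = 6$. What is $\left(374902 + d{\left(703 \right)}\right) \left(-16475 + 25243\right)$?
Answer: $\frac{1180039486944}{359} \approx 3.287 \cdot 10^{9}$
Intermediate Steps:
$U = 15$ ($U = 9 + 6 = 15$)
$X{\left(A \right)} = -2 + \frac{1}{15 + A}$ ($X{\left(A \right)} = -2 + \frac{1}{A + 15} = -2 + \frac{1}{15 + A}$)
$d{\left(w \right)} = \frac{7 \left(-29 - 2 w\right)}{15 + w}$ ($d{\left(w \right)} = 7 \frac{-29 - 2 w}{15 + w} = \frac{7 \left(-29 - 2 w\right)}{15 + w}$)
$\left(374902 + d{\left(703 \right)}\right) \left(-16475 + 25243\right) = \left(374902 + \frac{7 \left(-29 - 1406\right)}{15 + 703}\right) \left(-16475 + 25243\right) = \left(374902 + \frac{7 \left(-29 - 1406\right)}{718}\right) 8768 = \left(374902 + 7 \cdot \frac{1}{718} \left(-1435\right)\right) 8768 = \left(374902 - \frac{10045}{718}\right) 8768 = \frac{269169591}{718} \cdot 8768 = \frac{1180039486944}{359}$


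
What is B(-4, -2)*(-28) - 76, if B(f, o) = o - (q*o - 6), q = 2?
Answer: -300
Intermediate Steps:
B(f, o) = 6 - o (B(f, o) = o - (2*o - 6) = o - (-6 + 2*o) = o + (6 - 2*o) = 6 - o)
B(-4, -2)*(-28) - 76 = (6 - 1*(-2))*(-28) - 76 = (6 + 2)*(-28) - 76 = 8*(-28) - 76 = -224 - 76 = -300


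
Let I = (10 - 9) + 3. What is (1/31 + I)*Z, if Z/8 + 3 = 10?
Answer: 7000/31 ≈ 225.81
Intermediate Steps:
Z = 56 (Z = -24 + 8*10 = -24 + 80 = 56)
I = 4 (I = 1 + 3 = 4)
(1/31 + I)*Z = (1/31 + 4)*56 = (125/31)*56 = 7000/31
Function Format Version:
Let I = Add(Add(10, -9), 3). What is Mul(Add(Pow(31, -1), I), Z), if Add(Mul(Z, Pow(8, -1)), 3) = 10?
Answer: Rational(7000, 31) ≈ 225.81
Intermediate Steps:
Z = 56 (Z = Add(-24, Mul(8, 10)) = Add(-24, 80) = 56)
I = 4 (I = Add(1, 3) = 4)
Mul(Add(Pow(31, -1), I), Z) = Mul(Add(Pow(31, -1), 4), 56) = Mul(Add(Rational(1, 31), 4), 56) = Mul(Rational(125, 31), 56) = Rational(7000, 31)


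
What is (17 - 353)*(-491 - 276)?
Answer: 257712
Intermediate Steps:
(17 - 353)*(-491 - 276) = -336*(-767) = 257712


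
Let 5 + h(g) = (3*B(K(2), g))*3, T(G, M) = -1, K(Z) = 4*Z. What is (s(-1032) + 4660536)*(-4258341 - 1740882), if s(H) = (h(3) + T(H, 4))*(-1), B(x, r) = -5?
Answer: -27959900723901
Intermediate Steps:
h(g) = -50 (h(g) = -5 + (3*(-5))*3 = -5 - 15*3 = -5 - 45 = -50)
s(H) = 51 (s(H) = (-50 - 1)*(-1) = -51*(-1) = 51)
(s(-1032) + 4660536)*(-4258341 - 1740882) = (51 + 4660536)*(-4258341 - 1740882) = 4660587*(-5999223) = -27959900723901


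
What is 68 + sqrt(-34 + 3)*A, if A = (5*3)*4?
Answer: 68 + 60*I*sqrt(31) ≈ 68.0 + 334.07*I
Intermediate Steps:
A = 60 (A = 15*4 = 60)
68 + sqrt(-34 + 3)*A = 68 + sqrt(-34 + 3)*60 = 68 + sqrt(-31)*60 = 68 + (I*sqrt(31))*60 = 68 + 60*I*sqrt(31)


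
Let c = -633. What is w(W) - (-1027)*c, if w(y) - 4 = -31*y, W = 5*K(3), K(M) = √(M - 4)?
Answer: -650087 - 155*I ≈ -6.5009e+5 - 155.0*I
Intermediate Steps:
K(M) = √(-4 + M)
W = 5*I (W = 5*√(-4 + 3) = 5*√(-1) = 5*I ≈ 5.0*I)
w(y) = 4 - 31*y
w(W) - (-1027)*c = (4 - 155*I) - (-1027)*(-633) = (4 - 155*I) - 1027*633 = (4 - 155*I) - 650091 = -650087 - 155*I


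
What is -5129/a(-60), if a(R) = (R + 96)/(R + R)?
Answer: 51290/3 ≈ 17097.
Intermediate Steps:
a(R) = (96 + R)/(2*R) (a(R) = (96 + R)/((2*R)) = (96 + R)*(1/(2*R)) = (96 + R)/(2*R))
-5129/a(-60) = -5129*(-120/(96 - 60)) = -5129/((1/2)*(-1/60)*36) = -5129/(-3/10) = -5129*(-10/3) = 51290/3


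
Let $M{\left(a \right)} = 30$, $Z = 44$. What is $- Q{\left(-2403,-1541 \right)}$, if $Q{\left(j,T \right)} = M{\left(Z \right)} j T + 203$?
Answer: $-111090893$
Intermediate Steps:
$Q{\left(j,T \right)} = 203 + 30 T j$ ($Q{\left(j,T \right)} = 30 j T + 203 = 30 T j + 203 = 203 + 30 T j$)
$- Q{\left(-2403,-1541 \right)} = - (203 + 30 \left(-1541\right) \left(-2403\right)) = - (203 + 111090690) = \left(-1\right) 111090893 = -111090893$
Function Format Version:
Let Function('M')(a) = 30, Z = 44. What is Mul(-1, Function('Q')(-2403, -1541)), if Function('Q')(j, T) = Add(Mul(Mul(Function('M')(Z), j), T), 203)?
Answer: -111090893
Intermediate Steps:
Function('Q')(j, T) = Add(203, Mul(30, T, j)) (Function('Q')(j, T) = Add(Mul(Mul(30, j), T), 203) = Add(Mul(30, T, j), 203) = Add(203, Mul(30, T, j)))
Mul(-1, Function('Q')(-2403, -1541)) = Mul(-1, Add(203, Mul(30, -1541, -2403))) = Mul(-1, Add(203, 111090690)) = Mul(-1, 111090893) = -111090893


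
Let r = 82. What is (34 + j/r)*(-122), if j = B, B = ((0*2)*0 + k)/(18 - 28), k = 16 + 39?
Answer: -339465/82 ≈ -4139.8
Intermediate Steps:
k = 55
B = -11/2 (B = ((0*2)*0 + 55)/(18 - 28) = (0*0 + 55)/(-10) = (0 + 55)*(-⅒) = 55*(-⅒) = -11/2 ≈ -5.5000)
j = -11/2 ≈ -5.5000
(34 + j/r)*(-122) = (34 - 11/2/82)*(-122) = (34 - 11/2*1/82)*(-122) = (34 - 11/164)*(-122) = (5565/164)*(-122) = -339465/82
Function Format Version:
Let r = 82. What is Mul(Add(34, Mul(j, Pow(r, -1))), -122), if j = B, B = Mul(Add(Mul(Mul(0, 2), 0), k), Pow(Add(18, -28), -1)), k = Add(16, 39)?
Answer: Rational(-339465, 82) ≈ -4139.8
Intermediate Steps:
k = 55
B = Rational(-11, 2) (B = Mul(Add(Mul(Mul(0, 2), 0), 55), Pow(Add(18, -28), -1)) = Mul(Add(Mul(0, 0), 55), Pow(-10, -1)) = Mul(Add(0, 55), Rational(-1, 10)) = Mul(55, Rational(-1, 10)) = Rational(-11, 2) ≈ -5.5000)
j = Rational(-11, 2) ≈ -5.5000
Mul(Add(34, Mul(j, Pow(r, -1))), -122) = Mul(Add(34, Mul(Rational(-11, 2), Pow(82, -1))), -122) = Mul(Add(34, Mul(Rational(-11, 2), Rational(1, 82))), -122) = Mul(Add(34, Rational(-11, 164)), -122) = Mul(Rational(5565, 164), -122) = Rational(-339465, 82)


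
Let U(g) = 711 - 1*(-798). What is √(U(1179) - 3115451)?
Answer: I*√3113942 ≈ 1764.6*I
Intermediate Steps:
U(g) = 1509 (U(g) = 711 + 798 = 1509)
√(U(1179) - 3115451) = √(1509 - 3115451) = √(-3113942) = I*√3113942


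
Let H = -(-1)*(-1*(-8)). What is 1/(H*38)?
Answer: 1/304 ≈ 0.0032895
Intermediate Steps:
H = 8 (H = -(-1)*8 = -1*(-8) = 8)
1/(H*38) = 1/(8*38) = 1/304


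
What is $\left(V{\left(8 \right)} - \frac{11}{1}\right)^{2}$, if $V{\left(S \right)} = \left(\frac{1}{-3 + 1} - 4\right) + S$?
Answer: $\frac{225}{4} \approx 56.25$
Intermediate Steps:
$V{\left(S \right)} = - \frac{9}{2} + S$ ($V{\left(S \right)} = \left(\frac{1}{-2} - 4\right) + S = \left(- \frac{1}{2} - 4\right) + S = - \frac{9}{2} + S$)
$\left(V{\left(8 \right)} - \frac{11}{1}\right)^{2} = \left(\left(- \frac{9}{2} + 8\right) - \frac{11}{1}\right)^{2} = \left(\frac{7}{2} - 11\right)^{2} = \left(- \frac{15}{2}\right)^{2} = \frac{225}{4}$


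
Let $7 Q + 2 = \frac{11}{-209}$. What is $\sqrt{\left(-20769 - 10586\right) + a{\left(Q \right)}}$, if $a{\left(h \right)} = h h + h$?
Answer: $\frac{i \sqrt{554642261}}{133} \approx 177.07 i$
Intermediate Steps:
$Q = - \frac{39}{133}$ ($Q = - \frac{2}{7} + \frac{11 \frac{1}{-209}}{7} = - \frac{2}{7} + \frac{11 \left(- \frac{1}{209}\right)}{7} = - \frac{2}{7} + \frac{1}{7} \left(- \frac{1}{19}\right) = - \frac{2}{7} - \frac{1}{133} = - \frac{39}{133} \approx -0.29323$)
$a{\left(h \right)} = h + h^{2}$ ($a{\left(h \right)} = h^{2} + h = h + h^{2}$)
$\sqrt{\left(-20769 - 10586\right) + a{\left(Q \right)}} = \sqrt{\left(-20769 - 10586\right) - \frac{39 \left(1 - \frac{39}{133}\right)}{133}} = \sqrt{\left(-20769 - 10586\right) - \frac{3666}{17689}} = \sqrt{-31355 - \frac{3666}{17689}} = \sqrt{- \frac{554642261}{17689}} = \frac{i \sqrt{554642261}}{133}$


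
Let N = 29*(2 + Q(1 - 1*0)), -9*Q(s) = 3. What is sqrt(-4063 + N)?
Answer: 2*I*sqrt(9033)/3 ≈ 63.361*I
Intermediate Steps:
Q(s) = -1/3 (Q(s) = -1/9*3 = -1/3)
N = 145/3 (N = 29*(2 - 1/3) = 29*(5/3) = 145/3 ≈ 48.333)
sqrt(-4063 + N) = sqrt(-4063 + 145/3) = sqrt(-12044/3) = 2*I*sqrt(9033)/3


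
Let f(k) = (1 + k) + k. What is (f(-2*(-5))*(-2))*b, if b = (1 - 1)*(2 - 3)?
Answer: 0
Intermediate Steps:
f(k) = 1 + 2*k
b = 0 (b = 0*(-1) = 0)
(f(-2*(-5))*(-2))*b = ((1 + 2*(-2*(-5)))*(-2))*0 = ((1 + 2*10)*(-2))*0 = ((1 + 20)*(-2))*0 = (21*(-2))*0 = -42*0 = 0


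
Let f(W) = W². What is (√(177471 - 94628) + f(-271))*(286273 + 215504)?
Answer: 36851004657 + 501777*√82843 ≈ 3.6995e+10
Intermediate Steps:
(√(177471 - 94628) + f(-271))*(286273 + 215504) = (√(177471 - 94628) + (-271)²)*(286273 + 215504) = (√82843 + 73441)*501777 = (73441 + √82843)*501777 = 36851004657 + 501777*√82843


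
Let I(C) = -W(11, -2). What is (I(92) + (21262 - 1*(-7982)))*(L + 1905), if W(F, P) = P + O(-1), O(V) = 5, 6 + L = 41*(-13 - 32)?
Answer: 1579014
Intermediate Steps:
L = -1851 (L = -6 + 41*(-13 - 32) = -6 + 41*(-45) = -6 - 1845 = -1851)
W(F, P) = 5 + P (W(F, P) = P + 5 = 5 + P)
I(C) = -3 (I(C) = -(5 - 2) = -1*3 = -3)
(I(92) + (21262 - 1*(-7982)))*(L + 1905) = (-3 + (21262 - 1*(-7982)))*(-1851 + 1905) = (-3 + (21262 + 7982))*54 = (-3 + 29244)*54 = 29241*54 = 1579014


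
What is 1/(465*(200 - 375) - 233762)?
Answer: -1/315137 ≈ -3.1732e-6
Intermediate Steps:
1/(465*(200 - 375) - 233762) = 1/(465*(-175) - 233762) = 1/(-81375 - 233762) = 1/(-315137) = -1/315137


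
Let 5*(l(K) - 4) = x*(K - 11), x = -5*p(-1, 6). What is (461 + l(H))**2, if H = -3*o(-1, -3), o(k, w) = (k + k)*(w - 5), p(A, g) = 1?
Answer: 274576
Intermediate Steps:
o(k, w) = 2*k*(-5 + w) (o(k, w) = (2*k)*(-5 + w) = 2*k*(-5 + w))
x = -5 (x = -5*1 = -5)
H = -48 (H = -6*(-1)*(-5 - 3) = -6*(-1)*(-8) = -3*16 = -48)
l(K) = 15 - K (l(K) = 4 + (-5*(K - 11))/5 = 4 + (-5*(-11 + K))/5 = 4 + (55 - 5*K)/5 = 4 + (11 - K) = 15 - K)
(461 + l(H))**2 = (461 + (15 - 1*(-48)))**2 = (461 + (15 + 48))**2 = (461 + 63)**2 = 524**2 = 274576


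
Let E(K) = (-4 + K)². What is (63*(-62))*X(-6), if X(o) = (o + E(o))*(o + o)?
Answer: 4405968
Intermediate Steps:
X(o) = 2*o*(o + (-4 + o)²) (X(o) = (o + (-4 + o)²)*(o + o) = (o + (-4 + o)²)*(2*o) = 2*o*(o + (-4 + o)²))
(63*(-62))*X(-6) = (63*(-62))*(2*(-6)*(-6 + (-4 - 6)²)) = -7812*(-6)*(-6 + (-10)²) = -7812*(-6)*(-6 + 100) = -7812*(-6)*94 = -3906*(-1128) = 4405968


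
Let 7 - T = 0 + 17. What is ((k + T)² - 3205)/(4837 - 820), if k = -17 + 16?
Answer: -1028/1339 ≈ -0.76774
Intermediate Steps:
k = -1
T = -10 (T = 7 - (0 + 17) = 7 - 1*17 = 7 - 17 = -10)
((k + T)² - 3205)/(4837 - 820) = ((-1 - 10)² - 3205)/(4837 - 820) = ((-11)² - 3205)/4017 = (121 - 3205)*(1/4017) = -3084*1/4017 = -1028/1339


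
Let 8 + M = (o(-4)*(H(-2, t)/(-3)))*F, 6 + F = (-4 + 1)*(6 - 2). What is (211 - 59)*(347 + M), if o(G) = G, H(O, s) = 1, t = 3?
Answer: 47880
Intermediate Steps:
F = -18 (F = -6 + (-4 + 1)*(6 - 2) = -6 - 3*4 = -6 - 12 = -18)
M = -32 (M = -8 - 4/(-3)*(-18) = -8 - 4*(-1)/3*(-18) = -8 - 4*(-1/3)*(-18) = -8 + (4/3)*(-18) = -8 - 24 = -32)
(211 - 59)*(347 + M) = (211 - 59)*(347 - 32) = 152*315 = 47880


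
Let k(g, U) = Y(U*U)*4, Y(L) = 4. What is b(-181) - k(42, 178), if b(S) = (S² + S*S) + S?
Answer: 65325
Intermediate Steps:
k(g, U) = 16 (k(g, U) = 4*4 = 16)
b(S) = S + 2*S² (b(S) = (S² + S²) + S = 2*S² + S = S + 2*S²)
b(-181) - k(42, 178) = -181*(1 + 2*(-181)) - 1*16 = -181*(1 - 362) - 16 = -181*(-361) - 16 = 65341 - 16 = 65325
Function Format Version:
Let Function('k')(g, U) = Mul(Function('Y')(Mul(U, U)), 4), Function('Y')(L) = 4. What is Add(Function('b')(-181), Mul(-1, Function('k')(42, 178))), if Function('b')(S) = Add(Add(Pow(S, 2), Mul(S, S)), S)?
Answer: 65325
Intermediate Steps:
Function('k')(g, U) = 16 (Function('k')(g, U) = Mul(4, 4) = 16)
Function('b')(S) = Add(S, Mul(2, Pow(S, 2))) (Function('b')(S) = Add(Add(Pow(S, 2), Pow(S, 2)), S) = Add(Mul(2, Pow(S, 2)), S) = Add(S, Mul(2, Pow(S, 2))))
Add(Function('b')(-181), Mul(-1, Function('k')(42, 178))) = Add(Mul(-181, Add(1, Mul(2, -181))), Mul(-1, 16)) = Add(Mul(-181, Add(1, -362)), -16) = Add(Mul(-181, -361), -16) = Add(65341, -16) = 65325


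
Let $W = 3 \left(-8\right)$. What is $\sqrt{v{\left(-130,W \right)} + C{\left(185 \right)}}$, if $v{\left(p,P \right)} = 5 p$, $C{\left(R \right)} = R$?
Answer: $i \sqrt{465} \approx 21.564 i$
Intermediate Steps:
$W = -24$
$\sqrt{v{\left(-130,W \right)} + C{\left(185 \right)}} = \sqrt{5 \left(-130\right) + 185} = \sqrt{-650 + 185} = \sqrt{-465} = i \sqrt{465}$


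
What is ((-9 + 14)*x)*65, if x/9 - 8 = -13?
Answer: -14625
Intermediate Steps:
x = -45 (x = 72 + 9*(-13) = 72 - 117 = -45)
((-9 + 14)*x)*65 = ((-9 + 14)*(-45))*65 = (5*(-45))*65 = -225*65 = -14625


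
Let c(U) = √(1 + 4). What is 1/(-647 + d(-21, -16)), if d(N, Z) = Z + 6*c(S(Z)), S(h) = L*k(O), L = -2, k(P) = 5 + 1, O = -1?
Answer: -221/146463 - 2*√5/146463 ≈ -0.0015394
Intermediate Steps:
k(P) = 6
S(h) = -12 (S(h) = -2*6 = -12)
c(U) = √5
d(N, Z) = Z + 6*√5
1/(-647 + d(-21, -16)) = 1/(-647 + (-16 + 6*√5)) = 1/(-663 + 6*√5)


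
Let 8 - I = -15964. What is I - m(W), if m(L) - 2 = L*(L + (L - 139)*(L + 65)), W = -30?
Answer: -162380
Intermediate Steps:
I = 15972 (I = 8 - 1*(-15964) = 8 + 15964 = 15972)
m(L) = 2 + L*(L + (-139 + L)*(65 + L)) (m(L) = 2 + L*(L + (L - 139)*(L + 65)) = 2 + L*(L + (-139 + L)*(65 + L)))
I - m(W) = 15972 - (2 + (-30)³ - 9035*(-30) - 73*(-30)²) = 15972 - (2 - 27000 + 271050 - 73*900) = 15972 - (2 - 27000 + 271050 - 65700) = 15972 - 1*178352 = 15972 - 178352 = -162380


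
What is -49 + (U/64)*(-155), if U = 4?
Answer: -939/16 ≈ -58.688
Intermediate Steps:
-49 + (U/64)*(-155) = -49 + (4/64)*(-155) = -49 + (4*(1/64))*(-155) = -49 + (1/16)*(-155) = -49 - 155/16 = -939/16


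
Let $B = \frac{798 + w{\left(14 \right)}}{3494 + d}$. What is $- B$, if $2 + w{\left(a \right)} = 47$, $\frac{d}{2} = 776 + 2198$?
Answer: $- \frac{843}{9442} \approx -0.089282$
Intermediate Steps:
$d = 5948$ ($d = 2 \left(776 + 2198\right) = 2 \cdot 2974 = 5948$)
$w{\left(a \right)} = 45$ ($w{\left(a \right)} = -2 + 47 = 45$)
$B = \frac{843}{9442}$ ($B = \frac{798 + 45}{3494 + 5948} = \frac{843}{9442} \approx 0.089282$)
$- B = \left(-1\right) \frac{843}{9442} = - \frac{843}{9442}$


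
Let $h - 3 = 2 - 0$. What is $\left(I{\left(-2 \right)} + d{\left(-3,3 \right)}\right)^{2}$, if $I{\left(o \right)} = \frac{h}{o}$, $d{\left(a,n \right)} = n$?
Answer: $\frac{1}{4} \approx 0.25$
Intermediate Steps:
$h = 5$ ($h = 3 + \left(2 - 0\right) = 3 + \left(2 + 0\right) = 3 + 2 = 5$)
$I{\left(o \right)} = \frac{5}{o}$
$\left(I{\left(-2 \right)} + d{\left(-3,3 \right)}\right)^{2} = \left(\frac{5}{-2} + 3\right)^{2} = \left(5 \left(- \frac{1}{2}\right) + 3\right)^{2} = \left(- \frac{5}{2} + 3\right)^{2} = \left(\frac{1}{2}\right)^{2} = \frac{1}{4}$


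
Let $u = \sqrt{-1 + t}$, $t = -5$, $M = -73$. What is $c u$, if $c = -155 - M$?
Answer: $- 82 i \sqrt{6} \approx - 200.86 i$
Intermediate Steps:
$c = -82$ ($c = -155 - -73 = -155 + 73 = -82$)
$u = i \sqrt{6}$ ($u = \sqrt{-1 - 5} = \sqrt{-6} = i \sqrt{6} \approx 2.4495 i$)
$c u = - 82 i \sqrt{6}$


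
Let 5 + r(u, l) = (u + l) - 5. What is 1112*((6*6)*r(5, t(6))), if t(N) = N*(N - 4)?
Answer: 280224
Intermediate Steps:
t(N) = N*(-4 + N)
r(u, l) = -10 + l + u (r(u, l) = -5 + ((u + l) - 5) = -5 + ((l + u) - 5) = -5 + (-5 + l + u) = -10 + l + u)
1112*((6*6)*r(5, t(6))) = 1112*((6*6)*(-10 + 6*(-4 + 6) + 5)) = 1112*(36*(-10 + 6*2 + 5)) = 1112*(36*(-10 + 12 + 5)) = 1112*(36*7) = 1112*252 = 280224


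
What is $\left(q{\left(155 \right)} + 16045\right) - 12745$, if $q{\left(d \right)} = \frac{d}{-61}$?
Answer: $\frac{201145}{61} \approx 3297.5$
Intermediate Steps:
$q{\left(d \right)} = - \frac{d}{61}$ ($q{\left(d \right)} = d \left(- \frac{1}{61}\right) = - \frac{d}{61}$)
$\left(q{\left(155 \right)} + 16045\right) - 12745 = \left(\left(- \frac{1}{61}\right) 155 + 16045\right) - 12745 = \left(- \frac{155}{61} + 16045\right) - 12745 = \frac{978590}{61} - 12745 = \frac{201145}{61}$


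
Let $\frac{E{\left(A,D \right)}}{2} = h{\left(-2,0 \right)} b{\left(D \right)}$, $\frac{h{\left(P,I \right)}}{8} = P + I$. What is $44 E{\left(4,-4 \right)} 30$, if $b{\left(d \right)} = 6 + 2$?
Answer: $-337920$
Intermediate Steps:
$b{\left(d \right)} = 8$
$h{\left(P,I \right)} = 8 I + 8 P$ ($h{\left(P,I \right)} = 8 \left(P + I\right) = 8 \left(I + P\right) = 8 I + 8 P$)
$E{\left(A,D \right)} = -256$ ($E{\left(A,D \right)} = 2 \left(8 \cdot 0 + 8 \left(-2\right)\right) 8 = 2 \left(0 - 16\right) 8 = 2 \left(\left(-16\right) 8\right) = 2 \left(-128\right) = -256$)
$44 E{\left(4,-4 \right)} 30 = 44 \left(-256\right) 30 = \left(-11264\right) 30 = -337920$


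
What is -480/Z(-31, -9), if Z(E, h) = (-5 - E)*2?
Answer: -120/13 ≈ -9.2308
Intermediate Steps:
Z(E, h) = -10 - 2*E
-480/Z(-31, -9) = -480/(-10 - 2*(-31)) = -480/(-10 + 62) = -480/52 = -480*1/52 = -120/13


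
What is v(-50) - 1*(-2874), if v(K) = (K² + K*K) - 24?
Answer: 7850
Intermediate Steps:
v(K) = -24 + 2*K² (v(K) = (K² + K²) - 24 = 2*K² - 24 = -24 + 2*K²)
v(-50) - 1*(-2874) = (-24 + 2*(-50)²) - 1*(-2874) = (-24 + 2*2500) + 2874 = (-24 + 5000) + 2874 = 4976 + 2874 = 7850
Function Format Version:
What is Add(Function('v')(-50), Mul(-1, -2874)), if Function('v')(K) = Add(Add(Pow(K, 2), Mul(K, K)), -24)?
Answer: 7850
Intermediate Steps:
Function('v')(K) = Add(-24, Mul(2, Pow(K, 2))) (Function('v')(K) = Add(Add(Pow(K, 2), Pow(K, 2)), -24) = Add(Mul(2, Pow(K, 2)), -24) = Add(-24, Mul(2, Pow(K, 2))))
Add(Function('v')(-50), Mul(-1, -2874)) = Add(Add(-24, Mul(2, Pow(-50, 2))), Mul(-1, -2874)) = Add(Add(-24, Mul(2, 2500)), 2874) = Add(Add(-24, 5000), 2874) = Add(4976, 2874) = 7850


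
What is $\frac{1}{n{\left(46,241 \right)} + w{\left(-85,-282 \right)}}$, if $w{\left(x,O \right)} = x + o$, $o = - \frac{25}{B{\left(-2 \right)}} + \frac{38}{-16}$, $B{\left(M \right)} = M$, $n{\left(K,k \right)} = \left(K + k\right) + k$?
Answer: $\frac{8}{3625} \approx 0.0022069$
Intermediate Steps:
$n{\left(K,k \right)} = K + 2 k$
$o = \frac{81}{8}$ ($o = - \frac{25}{-2} + \frac{38}{-16} = \left(-25\right) \left(- \frac{1}{2}\right) + 38 \left(- \frac{1}{16}\right) = \frac{25}{2} - \frac{19}{8} = \frac{81}{8} \approx 10.125$)
$w{\left(x,O \right)} = \frac{81}{8} + x$ ($w{\left(x,O \right)} = x + \frac{81}{8} = \frac{81}{8} + x$)
$\frac{1}{n{\left(46,241 \right)} + w{\left(-85,-282 \right)}} = \frac{1}{\left(46 + 2 \cdot 241\right) + \left(\frac{81}{8} - 85\right)} = \frac{1}{\left(46 + 482\right) - \frac{599}{8}} = \frac{1}{528 - \frac{599}{8}} = \frac{1}{\frac{3625}{8}} = \frac{8}{3625}$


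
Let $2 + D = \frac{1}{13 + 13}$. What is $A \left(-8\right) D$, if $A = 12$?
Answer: $\frac{2448}{13} \approx 188.31$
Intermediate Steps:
$D = - \frac{51}{26}$ ($D = -2 + \frac{1}{13 + 13} = -2 + \frac{1}{26} = - \frac{51}{26} \approx -1.9615$)
$A \left(-8\right) D = 12 \left(-8\right) \left(- \frac{51}{26}\right) = \left(-96\right) \left(- \frac{51}{26}\right) = \frac{2448}{13}$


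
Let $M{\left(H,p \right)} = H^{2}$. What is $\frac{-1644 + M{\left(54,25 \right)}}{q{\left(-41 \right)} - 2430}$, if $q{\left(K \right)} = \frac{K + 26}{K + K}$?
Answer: $- \frac{34768}{66415} \approx -0.5235$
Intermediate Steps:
$q{\left(K \right)} = \frac{26 + K}{2 K}$
$\frac{-1644 + M{\left(54,25 \right)}}{q{\left(-41 \right)} - 2430} = \frac{-1644 + 54^{2}}{\frac{26 - 41}{2 \left(-41\right)} - 2430} = \frac{-1644 + 2916}{\frac{1}{2} \left(- \frac{1}{41}\right) \left(-15\right) - 2430} = \frac{1272}{\frac{15}{82} - 2430} = \frac{1272}{- \frac{199245}{82}} = 1272 \left(- \frac{82}{199245}\right) = - \frac{34768}{66415}$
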